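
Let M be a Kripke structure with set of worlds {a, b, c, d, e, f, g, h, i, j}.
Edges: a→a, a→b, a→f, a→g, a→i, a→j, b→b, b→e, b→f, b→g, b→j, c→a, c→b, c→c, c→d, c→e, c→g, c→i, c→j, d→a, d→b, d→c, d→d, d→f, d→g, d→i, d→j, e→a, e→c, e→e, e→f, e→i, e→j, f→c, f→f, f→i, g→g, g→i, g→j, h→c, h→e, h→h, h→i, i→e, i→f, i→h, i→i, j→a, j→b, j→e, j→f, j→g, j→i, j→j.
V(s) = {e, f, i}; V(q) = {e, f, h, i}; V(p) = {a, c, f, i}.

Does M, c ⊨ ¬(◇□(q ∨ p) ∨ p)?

No

Recall that □ψ holds at a world iff ψ holds at every accessible world, and ◇ψ holds iff ψ holds at some accessible world.
At c: ◇□(q ∨ p) ∨ p is true, so ¬(◇□(q ∨ p) ∨ p) is false.
  At c: ◇□(q ∨ p) is true, p is true, so ◇□(q ∨ p) ∨ p is true.
    At c: ◇□(q ∨ p) requires □(q ∨ p) at some successor in {a, b, c, d, e, g, i, j}.
      □(q ∨ p) holds at i, so ◇□(q ∨ p) is true at c.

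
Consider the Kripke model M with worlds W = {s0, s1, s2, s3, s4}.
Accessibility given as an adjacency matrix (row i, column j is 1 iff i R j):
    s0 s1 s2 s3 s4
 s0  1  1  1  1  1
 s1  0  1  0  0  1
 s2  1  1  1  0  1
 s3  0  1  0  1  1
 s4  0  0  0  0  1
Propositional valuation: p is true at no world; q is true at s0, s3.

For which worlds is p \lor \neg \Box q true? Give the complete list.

Recall that \Box ψ holds at a world iff ψ holds at every accessible world, and \Diamond ψ holds iff ψ holds at some accessible world.
Let φ = p \lor \neg \Box q. Evaluate φ at each world:
  s0 (successors {s0, s1, s2, s3, s4}): φ is true.
  s1 (successors {s1, s4}): φ is true.
  s2 (successors {s0, s1, s2, s4}): φ is true.
  s3 (successors {s1, s3, s4}): φ is true.
  s4 (successors {s4}): φ is true.
For instance, at s3:
  At s3: p is false, \neg \Box q is true, so p \lor \neg \Box q is true.
    At s3: \Box q is false, so \neg \Box q is true.
      At s3: \Box q requires q at every successor {s1, s3, s4}.
        q fails at s1, so \Box q is false at s3.
Satisfying worlds: {s0, s1, s2, s3, s4}

s0, s1, s2, s3, s4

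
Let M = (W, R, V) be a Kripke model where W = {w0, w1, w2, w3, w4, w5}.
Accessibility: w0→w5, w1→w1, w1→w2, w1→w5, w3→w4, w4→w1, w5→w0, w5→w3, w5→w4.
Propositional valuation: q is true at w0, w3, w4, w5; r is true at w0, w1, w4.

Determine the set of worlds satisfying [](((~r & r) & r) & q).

Recall that []ψ holds at a world iff ψ holds at every accessible world, and <>ψ holds iff ψ holds at some accessible world.
Let φ = [](((~r & r) & r) & q). Evaluate φ at each world:
  w0 (successors {w5}): φ is false.
  w1 (successors {w1, w2, w5}): φ is false.
  w2 (successors ∅): φ is true.
  w3 (successors {w4}): φ is false.
  w4 (successors {w1}): φ is false.
  w5 (successors {w0, w3, w4}): φ is false.
For instance, at w3:
  At w3: [](((~r & r) & r) & q) requires ((~r & r) & r) & q at every successor {w4}.
    ((~r & r) & r) & q fails at w4, so [](((~r & r) & r) & q) is false at w3.
Satisfying worlds: {w2}

w2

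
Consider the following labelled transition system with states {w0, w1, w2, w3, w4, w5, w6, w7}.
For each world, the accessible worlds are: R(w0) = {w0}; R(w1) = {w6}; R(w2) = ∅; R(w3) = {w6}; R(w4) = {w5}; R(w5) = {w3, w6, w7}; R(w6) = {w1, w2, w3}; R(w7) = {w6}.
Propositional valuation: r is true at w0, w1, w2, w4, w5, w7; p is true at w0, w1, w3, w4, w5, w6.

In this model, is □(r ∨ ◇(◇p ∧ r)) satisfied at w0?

At w0: □(r ∨ ◇(◇p ∧ r)) requires r ∨ ◇(◇p ∧ r) at every successor {w0}.
    At w0: r is true, ◇(◇p ∧ r) is true, so r ∨ ◇(◇p ∧ r) is true.
      At w0: ◇(◇p ∧ r) requires ◇p ∧ r at some successor in {w0}.
        ◇p ∧ r holds at w0, so ◇(◇p ∧ r) is true at w0.
So □(r ∨ ◇(◇p ∧ r)) is true at w0.

Yes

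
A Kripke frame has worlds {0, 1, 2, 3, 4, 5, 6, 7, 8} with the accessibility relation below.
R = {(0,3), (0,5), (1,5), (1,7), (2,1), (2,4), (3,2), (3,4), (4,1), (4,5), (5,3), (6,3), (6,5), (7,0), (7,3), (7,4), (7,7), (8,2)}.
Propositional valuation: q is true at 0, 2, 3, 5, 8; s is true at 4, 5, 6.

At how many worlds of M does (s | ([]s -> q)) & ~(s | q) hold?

Let φ = (s | ([]s -> q)) & ~(s | q). Evaluate φ at each world:
  0 (successors {3, 5}): φ is false.
  1 (successors {5, 7}): φ is true.
  2 (successors {1, 4}): φ is false.
  3 (successors {2, 4}): φ is false.
  4 (successors {1, 5}): φ is false.
  5 (successors {3}): φ is false.
  6 (successors {3, 5}): φ is false.
  7 (successors {0, 3, 4, 7}): φ is true.
  8 (successors {2}): φ is false.
For instance, at 3:
  At 3: s | ([]s -> q) is true, ~(s | q) is false, so (s | ([]s -> q)) & ~(s | q) is false.
    At 3: s is false, []s -> q is true, so s | ([]s -> q) is true.
      At 3: []s is false, q is true, so []s -> q is true.
Satisfying worlds: {1, 7}

2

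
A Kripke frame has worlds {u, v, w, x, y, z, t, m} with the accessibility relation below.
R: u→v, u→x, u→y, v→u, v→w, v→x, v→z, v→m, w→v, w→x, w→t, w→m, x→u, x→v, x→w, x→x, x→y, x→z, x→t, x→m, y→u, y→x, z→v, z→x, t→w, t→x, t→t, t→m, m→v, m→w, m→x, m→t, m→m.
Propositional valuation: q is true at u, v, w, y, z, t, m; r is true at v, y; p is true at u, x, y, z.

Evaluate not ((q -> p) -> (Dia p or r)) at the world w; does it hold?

Recall that Dia ψ holds at a world iff ψ holds at some accessible world.
At w: (q -> p) -> (Dia p or r) is true, so not ((q -> p) -> (Dia p or r)) is false.
  At w: q -> p is false, Dia p or r is true, so (q -> p) -> (Dia p or r) is true.
    At w: Dia p is true, r is false, so Dia p or r is true.
      At w: Dia p requires p at some successor in {v, x, t, m}.
        p holds at x, so Dia p is true at w.

No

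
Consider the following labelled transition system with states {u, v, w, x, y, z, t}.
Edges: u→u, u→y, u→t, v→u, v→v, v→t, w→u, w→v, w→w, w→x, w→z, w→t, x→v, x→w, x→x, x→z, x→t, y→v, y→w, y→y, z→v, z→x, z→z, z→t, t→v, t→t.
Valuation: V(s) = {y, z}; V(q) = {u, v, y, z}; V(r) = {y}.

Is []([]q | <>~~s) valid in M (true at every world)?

Recall that []ψ holds at a world iff ψ holds at every accessible world, and <>ψ holds iff ψ holds at some accessible world.
Let φ = []([]q | <>~~s). Evaluate φ at each world:
  u (successors {u, y, t}): φ is false.
  v (successors {u, v, t}): φ is false.
  w (successors {u, v, w, x, z, t}): φ is false.
  x (successors {v, w, x, z, t}): φ is false.
  y (successors {v, w, y}): φ is false.
  z (successors {v, x, z, t}): φ is false.
  t (successors {v, t}): φ is false.
Detail at u (counterexample):
  At u: []([]q | <>~~s) requires []q | <>~~s at every successor {u, y, t}.
    []q | <>~~s fails at t, so []([]q | <>~~s) is false at u.
      At t: []q is false, <>~~s is false, so []q | <>~~s is false.

No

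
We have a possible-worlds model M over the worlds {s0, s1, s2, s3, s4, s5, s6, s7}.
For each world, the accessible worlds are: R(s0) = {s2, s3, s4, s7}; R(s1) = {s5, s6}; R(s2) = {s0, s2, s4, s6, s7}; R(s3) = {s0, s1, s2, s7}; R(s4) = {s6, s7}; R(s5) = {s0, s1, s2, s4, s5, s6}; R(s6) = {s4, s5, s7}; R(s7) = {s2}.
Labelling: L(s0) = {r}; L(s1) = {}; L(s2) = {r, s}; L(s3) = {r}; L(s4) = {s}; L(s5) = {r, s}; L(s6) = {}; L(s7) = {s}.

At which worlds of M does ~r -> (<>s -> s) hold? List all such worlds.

s0, s2, s3, s4, s5, s7

Let φ = ~r -> (<>s -> s). Evaluate φ at each world:
  s0 (successors {s2, s3, s4, s7}): φ is true.
  s1 (successors {s5, s6}): φ is false.
  s2 (successors {s0, s2, s4, s6, s7}): φ is true.
  s3 (successors {s0, s1, s2, s7}): φ is true.
  s4 (successors {s6, s7}): φ is true.
  s5 (successors {s0, s1, s2, s4, s5, s6}): φ is true.
  s6 (successors {s4, s5, s7}): φ is false.
  s7 (successors {s2}): φ is true.
For instance, at s5:
  At s5: ~r is false, <>s -> s is true, so ~r -> (<>s -> s) is true.
    At s5: <>s is true, s is true, so <>s -> s is true.
      At s5: <>s requires s at some successor in {s0, s1, s2, s4, s5, s6}.
        s holds at s2, so <>s is true at s5.
Satisfying worlds: {s0, s2, s3, s4, s5, s7}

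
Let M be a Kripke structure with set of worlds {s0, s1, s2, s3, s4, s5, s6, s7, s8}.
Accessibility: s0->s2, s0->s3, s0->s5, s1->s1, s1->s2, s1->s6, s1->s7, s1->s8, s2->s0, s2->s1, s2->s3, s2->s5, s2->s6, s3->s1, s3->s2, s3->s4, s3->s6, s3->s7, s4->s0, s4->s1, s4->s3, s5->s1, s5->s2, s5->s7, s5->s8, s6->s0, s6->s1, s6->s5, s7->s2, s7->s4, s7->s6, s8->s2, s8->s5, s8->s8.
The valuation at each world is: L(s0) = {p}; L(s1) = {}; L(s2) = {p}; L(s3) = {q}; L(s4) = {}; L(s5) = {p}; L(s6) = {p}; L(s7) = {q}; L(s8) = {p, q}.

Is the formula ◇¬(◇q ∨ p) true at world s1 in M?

At s1: ◇¬(◇q ∨ p) requires ¬(◇q ∨ p) at some successor in {s1, s2, s6, s7, s8}.
  ¬(◇q ∨ p) holds at s7, so ◇¬(◇q ∨ p) is true at s1.
    At s7: ◇q ∨ p is false, so ¬(◇q ∨ p) is true.
      At s7: ◇q is false, p is false, so ◇q ∨ p is false.

Yes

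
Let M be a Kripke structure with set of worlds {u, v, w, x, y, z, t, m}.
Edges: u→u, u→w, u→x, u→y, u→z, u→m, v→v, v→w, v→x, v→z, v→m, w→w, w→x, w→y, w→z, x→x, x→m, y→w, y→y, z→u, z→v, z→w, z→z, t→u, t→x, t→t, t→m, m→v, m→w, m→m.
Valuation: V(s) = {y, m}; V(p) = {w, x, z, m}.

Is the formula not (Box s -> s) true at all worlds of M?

Let φ = not (Box s -> s). Evaluate φ at each world:
  u (successors {u, w, x, y, z, m}): φ is false.
  v (successors {v, w, x, z, m}): φ is false.
  w (successors {w, x, y, z}): φ is false.
  x (successors {x, m}): φ is false.
  y (successors {w, y}): φ is false.
  z (successors {u, v, w, z}): φ is false.
  t (successors {u, x, t, m}): φ is false.
  m (successors {v, w, m}): φ is false.
Detail at u (counterexample):
  At u: Box s -> s is true, so not (Box s -> s) is false.
    At u: Box s is false, s is false, so Box s -> s is true.
      At u: Box s requires s at every successor {u, w, x, y, z, m}.
        s fails at u, so Box s is false at u.

No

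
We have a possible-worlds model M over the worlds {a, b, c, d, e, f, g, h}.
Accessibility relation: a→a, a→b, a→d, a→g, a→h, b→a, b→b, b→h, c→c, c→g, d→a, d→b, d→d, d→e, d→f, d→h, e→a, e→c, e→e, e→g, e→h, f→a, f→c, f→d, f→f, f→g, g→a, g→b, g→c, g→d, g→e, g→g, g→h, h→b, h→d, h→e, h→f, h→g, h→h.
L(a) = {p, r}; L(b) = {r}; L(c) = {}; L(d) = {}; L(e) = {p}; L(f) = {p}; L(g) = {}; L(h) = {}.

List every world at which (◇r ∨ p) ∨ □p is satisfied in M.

a, b, d, e, f, g, h

Recall that □ψ holds at a world iff ψ holds at every accessible world, and ◇ψ holds iff ψ holds at some accessible world.
Let φ = (◇r ∨ p) ∨ □p. Evaluate φ at each world:
  a (successors {a, b, d, g, h}): φ is true.
  b (successors {a, b, h}): φ is true.
  c (successors {c, g}): φ is false.
  d (successors {a, b, d, e, f, h}): φ is true.
  e (successors {a, c, e, g, h}): φ is true.
  f (successors {a, c, d, f, g}): φ is true.
  g (successors {a, b, c, d, e, g, h}): φ is true.
  h (successors {b, d, e, f, g, h}): φ is true.
For instance, at a:
  At a: ◇r ∨ p is true, □p is false, so (◇r ∨ p) ∨ □p is true.
    At a: ◇r is true, p is true, so ◇r ∨ p is true.
      At a: ◇r requires r at some successor in {a, b, d, g, h}.
        r holds at a, so ◇r is true at a.
    At a: □p requires p at every successor {a, b, d, g, h}.
      p fails at b, so □p is false at a.
Satisfying worlds: {a, b, d, e, f, g, h}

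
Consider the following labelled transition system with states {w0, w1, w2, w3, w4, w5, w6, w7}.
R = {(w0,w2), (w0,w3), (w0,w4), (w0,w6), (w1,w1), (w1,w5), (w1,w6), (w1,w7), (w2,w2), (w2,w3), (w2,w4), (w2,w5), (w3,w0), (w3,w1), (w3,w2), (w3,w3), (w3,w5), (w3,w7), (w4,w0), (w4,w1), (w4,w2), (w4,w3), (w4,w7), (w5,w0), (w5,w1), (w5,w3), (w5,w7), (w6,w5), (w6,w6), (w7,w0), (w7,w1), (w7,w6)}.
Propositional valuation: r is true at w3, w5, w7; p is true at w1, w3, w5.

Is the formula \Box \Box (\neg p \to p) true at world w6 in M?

Recall that \Box ψ holds at a world iff ψ holds at every accessible world, and \Diamond ψ holds iff ψ holds at some accessible world.
At w6: \Box \Box (\neg p \to p) requires \Box (\neg p \to p) at every successor {w5, w6}.
  \Box (\neg p \to p) fails at w5, so \Box \Box (\neg p \to p) is false at w6.
    At w5: \Box (\neg p \to p) requires \neg p \to p at every successor {w0, w1, w3, w7}.
      \neg p \to p fails at w0, so \Box (\neg p \to p) is false at w5.

No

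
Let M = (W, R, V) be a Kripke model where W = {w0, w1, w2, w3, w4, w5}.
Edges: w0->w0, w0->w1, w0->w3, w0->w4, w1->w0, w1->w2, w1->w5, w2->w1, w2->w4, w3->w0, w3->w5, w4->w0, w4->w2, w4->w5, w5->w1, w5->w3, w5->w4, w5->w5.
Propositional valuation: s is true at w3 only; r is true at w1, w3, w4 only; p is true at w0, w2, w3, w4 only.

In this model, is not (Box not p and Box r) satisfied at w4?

Yes

Recall that Box ψ holds at a world iff ψ holds at every accessible world, and Dia ψ holds iff ψ holds at some accessible world.
At w4: Box not p and Box r is false, so not (Box not p and Box r) is true.
  At w4: Box not p is false, Box r is false, so Box not p and Box r is false.
    At w4: Box not p requires not p at every successor {w0, w2, w5}.
      not p fails at w0, so Box not p is false at w4.
    At w4: Box r requires r at every successor {w0, w2, w5}.
      r fails at w0, so Box r is false at w4.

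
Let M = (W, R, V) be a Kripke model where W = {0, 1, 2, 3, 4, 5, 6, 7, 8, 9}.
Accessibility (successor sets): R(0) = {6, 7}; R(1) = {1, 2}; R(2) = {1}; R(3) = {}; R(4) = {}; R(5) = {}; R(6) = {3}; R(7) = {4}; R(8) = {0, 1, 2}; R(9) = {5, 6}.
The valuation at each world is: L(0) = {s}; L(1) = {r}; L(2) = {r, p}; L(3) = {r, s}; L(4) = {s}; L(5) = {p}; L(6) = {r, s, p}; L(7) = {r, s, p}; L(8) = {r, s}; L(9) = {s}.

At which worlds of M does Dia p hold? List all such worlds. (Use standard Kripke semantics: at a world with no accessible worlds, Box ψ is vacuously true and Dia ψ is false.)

0, 1, 8, 9

Let φ = Dia p. Evaluate φ at each world:
  0 (successors {6, 7}): φ is true.
  1 (successors {1, 2}): φ is true.
  2 (successors {1}): φ is false.
  3 (successors ∅): φ is false.
  4 (successors ∅): φ is false.
  5 (successors ∅): φ is false.
  6 (successors {3}): φ is false.
  7 (successors {4}): φ is false.
  8 (successors {0, 1, 2}): φ is true.
  9 (successors {5, 6}): φ is true.
For instance, at 1:
  At 1: Dia p requires p at some successor in {1, 2}.
    p holds at 2, so Dia p is true at 1.
Satisfying worlds: {0, 1, 8, 9}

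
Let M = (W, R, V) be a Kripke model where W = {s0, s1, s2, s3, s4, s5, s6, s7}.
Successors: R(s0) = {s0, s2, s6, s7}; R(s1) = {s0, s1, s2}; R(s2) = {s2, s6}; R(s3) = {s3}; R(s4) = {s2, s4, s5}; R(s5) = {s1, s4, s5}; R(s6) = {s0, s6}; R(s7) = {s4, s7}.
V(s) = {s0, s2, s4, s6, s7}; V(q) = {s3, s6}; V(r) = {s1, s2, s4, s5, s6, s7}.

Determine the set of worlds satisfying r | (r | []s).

Let φ = r | (r | []s). Evaluate φ at each world:
  s0 (successors {s0, s2, s6, s7}): φ is true.
  s1 (successors {s0, s1, s2}): φ is true.
  s2 (successors {s2, s6}): φ is true.
  s3 (successors {s3}): φ is false.
  s4 (successors {s2, s4, s5}): φ is true.
  s5 (successors {s1, s4, s5}): φ is true.
  s6 (successors {s0, s6}): φ is true.
  s7 (successors {s4, s7}): φ is true.
For instance, at s3:
  At s3: r is false, r | []s is false, so r | (r | []s) is false.
    At s3: r is false, []s is false, so r | []s is false.
      At s3: []s requires s at every successor {s3}.
        s fails at s3, so []s is false at s3.
Satisfying worlds: {s0, s1, s2, s4, s5, s6, s7}

s0, s1, s2, s4, s5, s6, s7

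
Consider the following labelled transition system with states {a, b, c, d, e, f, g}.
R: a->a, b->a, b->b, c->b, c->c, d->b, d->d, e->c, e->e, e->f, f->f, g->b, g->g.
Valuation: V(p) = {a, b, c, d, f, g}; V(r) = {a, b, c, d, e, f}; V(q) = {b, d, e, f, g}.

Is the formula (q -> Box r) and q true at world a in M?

No

At a: q -> Box r is true, q is false, so (q -> Box r) and q is false.
  At a: q is false, Box r is true, so q -> Box r is true.
    At a: Box r requires r at every successor {a}.
      At a: r is true.
    So Box r is true at a.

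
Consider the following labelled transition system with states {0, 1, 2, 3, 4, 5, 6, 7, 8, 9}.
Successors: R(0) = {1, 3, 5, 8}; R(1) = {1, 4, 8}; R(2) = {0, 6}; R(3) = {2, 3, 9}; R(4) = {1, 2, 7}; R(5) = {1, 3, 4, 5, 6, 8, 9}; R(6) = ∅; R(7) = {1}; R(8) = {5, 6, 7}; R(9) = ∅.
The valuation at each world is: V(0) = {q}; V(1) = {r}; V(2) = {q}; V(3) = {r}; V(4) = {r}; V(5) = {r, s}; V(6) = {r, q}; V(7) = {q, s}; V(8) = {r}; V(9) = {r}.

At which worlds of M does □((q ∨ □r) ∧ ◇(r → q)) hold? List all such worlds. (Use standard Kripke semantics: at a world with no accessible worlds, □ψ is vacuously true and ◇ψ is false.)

Recall that □ψ holds at a world iff ψ holds at every accessible world, and ◇ψ holds iff ψ holds at some accessible world.
Let φ = □((q ∨ □r) ∧ ◇(r → q)). Evaluate φ at each world:
  0 (successors {1, 3, 5, 8}): φ is false.
  1 (successors {1, 4, 8}): φ is false.
  2 (successors {0, 6}): φ is false.
  3 (successors {2, 3, 9}): φ is false.
  4 (successors {1, 2, 7}): φ is false.
  5 (successors {1, 3, 4, 5, 6, 8, 9}): φ is false.
  6 (successors ∅): φ is true.
  7 (successors {1}): φ is false.
  8 (successors {5, 6, 7}): φ is false.
  9 (successors ∅): φ is true.
For instance, at 3:
  At 3: □((q ∨ □r) ∧ ◇(r → q)) requires (q ∨ □r) ∧ ◇(r → q) at every successor {2, 3, 9}.
    (q ∨ □r) ∧ ◇(r → q) fails at 3, so □((q ∨ □r) ∧ ◇(r → q)) is false at 3.
      At 3: q ∨ □r is false, ◇(r → q) is true, so (q ∨ □r) ∧ ◇(r → q) is false.
Satisfying worlds: {6, 9}

6, 9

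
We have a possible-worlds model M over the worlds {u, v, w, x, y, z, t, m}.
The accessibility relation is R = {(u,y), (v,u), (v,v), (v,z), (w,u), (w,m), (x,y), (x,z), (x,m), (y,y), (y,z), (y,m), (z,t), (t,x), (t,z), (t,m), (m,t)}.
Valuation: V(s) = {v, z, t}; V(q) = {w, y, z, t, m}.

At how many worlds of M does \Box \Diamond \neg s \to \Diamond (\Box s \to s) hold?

Let φ = \Box \Diamond \neg s \to \Diamond (\Box s \to s). Evaluate φ at each world:
  u (successors {y}): φ is true.
  v (successors {u, v, z}): φ is true.
  w (successors {u, m}): φ is true.
  x (successors {y, z, m}): φ is true.
  y (successors {y, z, m}): φ is true.
  z (successors {t}): φ is true.
  t (successors {x, z, m}): φ is true.
  m (successors {t}): φ is true.
For instance, at x:
  At x: \Box \Diamond \neg s is false, \Diamond (\Box s \to s) is true, so \Box \Diamond \neg s \to \Diamond (\Box s \to s) is true.
    At x: \Box \Diamond \neg s requires \Diamond \neg s at every successor {y, z, m}.
      \Diamond \neg s fails at z, so \Box \Diamond \neg s is false at x.
    At x: \Diamond (\Box s \to s) requires \Box s \to s at some successor in {y, z, m}.
      \Box s \to s holds at y, so \Diamond (\Box s \to s) is true at x.
Satisfying worlds: {u, v, w, x, y, z, t, m}

8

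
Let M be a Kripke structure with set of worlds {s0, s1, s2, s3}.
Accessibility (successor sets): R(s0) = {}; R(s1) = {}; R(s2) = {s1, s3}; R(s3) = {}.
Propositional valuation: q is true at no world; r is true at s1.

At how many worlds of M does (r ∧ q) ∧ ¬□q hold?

Let φ = (r ∧ q) ∧ ¬□q. Evaluate φ at each world:
  s0 (successors ∅): φ is false.
  s1 (successors ∅): φ is false.
  s2 (successors {s1, s3}): φ is false.
  s3 (successors ∅): φ is false.
For instance, at s2:
  At s2: r ∧ q is false, ¬□q is true, so (r ∧ q) ∧ ¬□q is false.
    At s2: □q is false, so ¬□q is true.
      At s2: □q requires q at every successor {s1, s3}.
        q fails at s1, so □q is false at s2.
Satisfying worlds: none.

0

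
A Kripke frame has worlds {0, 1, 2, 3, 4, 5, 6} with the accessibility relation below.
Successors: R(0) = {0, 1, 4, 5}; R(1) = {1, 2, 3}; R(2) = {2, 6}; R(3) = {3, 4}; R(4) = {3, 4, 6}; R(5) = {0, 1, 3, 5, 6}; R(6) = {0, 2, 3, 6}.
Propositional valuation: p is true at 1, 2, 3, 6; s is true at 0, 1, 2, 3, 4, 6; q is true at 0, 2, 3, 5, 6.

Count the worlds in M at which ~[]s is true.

Recall that []ψ holds at a world iff ψ holds at every accessible world, and <>ψ holds iff ψ holds at some accessible world.
Let φ = ~[]s. Evaluate φ at each world:
  0 (successors {0, 1, 4, 5}): φ is true.
  1 (successors {1, 2, 3}): φ is false.
  2 (successors {2, 6}): φ is false.
  3 (successors {3, 4}): φ is false.
  4 (successors {3, 4, 6}): φ is false.
  5 (successors {0, 1, 3, 5, 6}): φ is true.
  6 (successors {0, 2, 3, 6}): φ is false.
For instance, at 2:
  At 2: []s is true, so ~[]s is false.
    At 2: []s requires s at every successor {2, 6}.
      At 2: s is true.
      At 6: s is true.
    So []s is true at 2.
Satisfying worlds: {0, 5}

2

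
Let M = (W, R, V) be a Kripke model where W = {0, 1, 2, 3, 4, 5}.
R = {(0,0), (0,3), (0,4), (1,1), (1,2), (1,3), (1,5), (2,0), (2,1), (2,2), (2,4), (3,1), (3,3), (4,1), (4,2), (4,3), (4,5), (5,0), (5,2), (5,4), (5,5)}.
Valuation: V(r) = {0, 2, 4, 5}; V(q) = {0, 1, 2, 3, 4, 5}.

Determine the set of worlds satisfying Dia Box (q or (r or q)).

Let φ = Dia Box (q or (r or q)). Evaluate φ at each world:
  0 (successors {0, 3, 4}): φ is true.
  1 (successors {1, 2, 3, 5}): φ is true.
  2 (successors {0, 1, 2, 4}): φ is true.
  3 (successors {1, 3}): φ is true.
  4 (successors {1, 2, 3, 5}): φ is true.
  5 (successors {0, 2, 4, 5}): φ is true.
For instance, at 5:
  At 5: Dia Box (q or (r or q)) requires Box (q or (r or q)) at some successor in {0, 2, 4, 5}.
    Box (q or (r or q)) holds at 0, so Dia Box (q or (r or q)) is true at 5.
      At 0: Box (q or (r or q)) requires q or (r or q) at every successor {0, 3, 4}.
        At 0: q or (r or q) is true.
        At 3: q or (r or q) is true.
        At 4: q or (r or q) is true.
      So Box (q or (r or q)) is true at 0.
Satisfying worlds: {0, 1, 2, 3, 4, 5}

0, 1, 2, 3, 4, 5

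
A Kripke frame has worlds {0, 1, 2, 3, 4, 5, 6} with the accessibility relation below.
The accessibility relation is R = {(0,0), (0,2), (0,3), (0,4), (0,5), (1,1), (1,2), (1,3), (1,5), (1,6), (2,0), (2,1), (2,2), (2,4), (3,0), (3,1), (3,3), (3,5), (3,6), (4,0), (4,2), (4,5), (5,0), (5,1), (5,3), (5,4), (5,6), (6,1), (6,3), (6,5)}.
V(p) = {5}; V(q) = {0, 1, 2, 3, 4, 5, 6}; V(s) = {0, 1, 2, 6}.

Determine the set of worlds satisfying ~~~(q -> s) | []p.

3, 4, 5

Let φ = ~~~(q -> s) | []p. Evaluate φ at each world:
  0 (successors {0, 2, 3, 4, 5}): φ is false.
  1 (successors {1, 2, 3, 5, 6}): φ is false.
  2 (successors {0, 1, 2, 4}): φ is false.
  3 (successors {0, 1, 3, 5, 6}): φ is true.
  4 (successors {0, 2, 5}): φ is true.
  5 (successors {0, 1, 3, 4, 6}): φ is true.
  6 (successors {1, 3, 5}): φ is false.
For instance, at 6:
  At 6: ~~~(q -> s) is false, []p is false, so ~~~(q -> s) | []p is false.
    At 6: []p requires p at every successor {1, 3, 5}.
      p fails at 1, so []p is false at 6.
Satisfying worlds: {3, 4, 5}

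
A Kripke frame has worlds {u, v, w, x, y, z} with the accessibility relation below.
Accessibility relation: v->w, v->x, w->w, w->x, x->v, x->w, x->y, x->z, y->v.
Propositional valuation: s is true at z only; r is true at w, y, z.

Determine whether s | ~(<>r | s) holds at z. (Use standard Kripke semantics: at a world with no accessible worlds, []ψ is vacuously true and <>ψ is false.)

Yes

Recall that <>ψ holds at a world iff ψ holds at some accessible world.
At z: s is true, ~(<>r | s) is false, so s | ~(<>r | s) is true.
  At z: <>r | s is true, so ~(<>r | s) is false.
    At z: <>r is false, s is true, so <>r | s is true.
      At z: no accessible worlds, so <>r is false.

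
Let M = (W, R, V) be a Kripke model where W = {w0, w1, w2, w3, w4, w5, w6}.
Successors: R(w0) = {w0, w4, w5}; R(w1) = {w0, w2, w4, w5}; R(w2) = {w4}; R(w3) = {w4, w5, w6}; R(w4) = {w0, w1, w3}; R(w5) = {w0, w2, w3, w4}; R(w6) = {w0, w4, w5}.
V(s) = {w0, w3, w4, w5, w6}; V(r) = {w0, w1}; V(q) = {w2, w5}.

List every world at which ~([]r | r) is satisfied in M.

Let φ = ~([]r | r). Evaluate φ at each world:
  w0 (successors {w0, w4, w5}): φ is false.
  w1 (successors {w0, w2, w4, w5}): φ is false.
  w2 (successors {w4}): φ is true.
  w3 (successors {w4, w5, w6}): φ is true.
  w4 (successors {w0, w1, w3}): φ is true.
  w5 (successors {w0, w2, w3, w4}): φ is true.
  w6 (successors {w0, w4, w5}): φ is true.
For instance, at w4:
  At w4: []r | r is false, so ~([]r | r) is true.
    At w4: []r is false, r is false, so []r | r is false.
      At w4: []r requires r at every successor {w0, w1, w3}.
        r fails at w3, so []r is false at w4.
Satisfying worlds: {w2, w3, w4, w5, w6}

w2, w3, w4, w5, w6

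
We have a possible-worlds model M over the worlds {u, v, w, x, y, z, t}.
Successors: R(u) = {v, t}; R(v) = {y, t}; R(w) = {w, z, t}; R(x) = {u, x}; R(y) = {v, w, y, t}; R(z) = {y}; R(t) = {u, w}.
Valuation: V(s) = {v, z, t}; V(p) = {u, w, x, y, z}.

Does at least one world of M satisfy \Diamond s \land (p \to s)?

Let φ = \Diamond s \land (p \to s). Evaluate φ at each world:
  u (successors {v, t}): φ is false.
  v (successors {y, t}): φ is true.
  w (successors {w, z, t}): φ is false.
  x (successors {u, x}): φ is false.
  y (successors {v, w, y, t}): φ is false.
  z (successors {y}): φ is false.
  t (successors {u, w}): φ is false.
Detail at v (witness):
  At v: \Diamond s is true, p \to s is true, so \Diamond s \land (p \to s) is true.
    At v: \Diamond s requires s at some successor in {y, t}.
      s holds at t, so \Diamond s is true at v.

Yes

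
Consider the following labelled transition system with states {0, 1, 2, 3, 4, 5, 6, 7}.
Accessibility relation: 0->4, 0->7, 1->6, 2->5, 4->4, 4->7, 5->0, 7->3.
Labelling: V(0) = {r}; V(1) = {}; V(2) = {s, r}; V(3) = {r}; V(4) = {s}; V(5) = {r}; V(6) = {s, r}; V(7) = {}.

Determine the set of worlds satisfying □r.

Let φ = □r. Evaluate φ at each world:
  0 (successors {4, 7}): φ is false.
  1 (successors {6}): φ is true.
  2 (successors {5}): φ is true.
  3 (successors ∅): φ is true.
  4 (successors {4, 7}): φ is false.
  5 (successors {0}): φ is true.
  6 (successors ∅): φ is true.
  7 (successors {3}): φ is true.
For instance, at 5:
  At 5: □r requires r at every successor {0}.
    At 0: r is true.
  So □r is true at 5.
Satisfying worlds: {1, 2, 3, 5, 6, 7}

1, 2, 3, 5, 6, 7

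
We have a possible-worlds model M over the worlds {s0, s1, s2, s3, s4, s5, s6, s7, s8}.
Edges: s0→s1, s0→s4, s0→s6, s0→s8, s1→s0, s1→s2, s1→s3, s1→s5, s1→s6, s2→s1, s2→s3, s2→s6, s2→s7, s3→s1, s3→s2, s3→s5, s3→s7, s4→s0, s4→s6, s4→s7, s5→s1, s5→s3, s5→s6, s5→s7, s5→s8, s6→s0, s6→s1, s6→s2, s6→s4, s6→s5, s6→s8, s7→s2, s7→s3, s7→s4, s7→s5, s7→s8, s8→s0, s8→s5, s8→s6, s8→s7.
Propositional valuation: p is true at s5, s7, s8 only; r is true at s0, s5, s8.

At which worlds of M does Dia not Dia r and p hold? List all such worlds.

Recall that Dia ψ holds at a world iff ψ holds at some accessible world.
Let φ = Dia not Dia r and p. Evaluate φ at each world:
  s0 (successors {s1, s4, s6, s8}): φ is false.
  s1 (successors {s0, s2, s3, s5, s6}): φ is false.
  s2 (successors {s1, s3, s6, s7}): φ is false.
  s3 (successors {s1, s2, s5, s7}): φ is false.
  s4 (successors {s0, s6, s7}): φ is false.
  s5 (successors {s1, s3, s6, s7, s8}): φ is false.
  s6 (successors {s0, s1, s2, s4, s5, s8}): φ is false.
  s7 (successors {s2, s3, s4, s5, s8}): φ is true.
  s8 (successors {s0, s5, s6, s7}): φ is false.
For instance, at s6:
  At s6: Dia not Dia r is true, p is false, so Dia not Dia r and p is false.
    At s6: Dia not Dia r requires not Dia r at some successor in {s0, s1, s2, s4, s5, s8}.
      not Dia r holds at s2, so Dia not Dia r is true at s6.
Satisfying worlds: {s7}

s7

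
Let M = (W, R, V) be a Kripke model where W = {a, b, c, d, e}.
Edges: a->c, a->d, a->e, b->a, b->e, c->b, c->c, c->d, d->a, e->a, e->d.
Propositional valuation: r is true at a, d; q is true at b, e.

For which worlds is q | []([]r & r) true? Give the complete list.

b, e

Let φ = q | []([]r & r). Evaluate φ at each world:
  a (successors {c, d, e}): φ is false.
  b (successors {a, e}): φ is true.
  c (successors {b, c, d}): φ is false.
  d (successors {a}): φ is false.
  e (successors {a, d}): φ is true.
For instance, at b:
  At b: q is true, []([]r & r) is false, so q | []([]r & r) is true.
    At b: []([]r & r) requires []r & r at every successor {a, e}.
      []r & r fails at a, so []([]r & r) is false at b.
Satisfying worlds: {b, e}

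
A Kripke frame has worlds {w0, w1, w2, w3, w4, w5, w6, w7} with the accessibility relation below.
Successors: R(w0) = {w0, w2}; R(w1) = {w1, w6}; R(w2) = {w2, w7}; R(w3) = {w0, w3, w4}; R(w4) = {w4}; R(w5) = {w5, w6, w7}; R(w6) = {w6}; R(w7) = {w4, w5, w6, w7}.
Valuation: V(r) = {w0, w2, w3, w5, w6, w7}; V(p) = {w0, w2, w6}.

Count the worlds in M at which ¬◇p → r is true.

7

Recall that ◇ψ holds at a world iff ψ holds at some accessible world.
Let φ = ¬◇p → r. Evaluate φ at each world:
  w0 (successors {w0, w2}): φ is true.
  w1 (successors {w1, w6}): φ is true.
  w2 (successors {w2, w7}): φ is true.
  w3 (successors {w0, w3, w4}): φ is true.
  w4 (successors {w4}): φ is false.
  w5 (successors {w5, w6, w7}): φ is true.
  w6 (successors {w6}): φ is true.
  w7 (successors {w4, w5, w6, w7}): φ is true.
For instance, at w3:
  At w3: ¬◇p is false, r is true, so ¬◇p → r is true.
    At w3: ◇p is true, so ¬◇p is false.
      At w3: ◇p requires p at some successor in {w0, w3, w4}.
        p holds at w0, so ◇p is true at w3.
Satisfying worlds: {w0, w1, w2, w3, w5, w6, w7}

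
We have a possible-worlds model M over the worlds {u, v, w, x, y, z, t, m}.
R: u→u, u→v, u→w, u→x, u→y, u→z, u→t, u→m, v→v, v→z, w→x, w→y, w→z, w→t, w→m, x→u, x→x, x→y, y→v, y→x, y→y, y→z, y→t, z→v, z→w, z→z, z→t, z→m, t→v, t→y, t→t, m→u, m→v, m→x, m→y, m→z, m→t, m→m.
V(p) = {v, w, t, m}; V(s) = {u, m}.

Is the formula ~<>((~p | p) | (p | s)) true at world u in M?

No

At u: <>((~p | p) | (p | s)) is true, so ~<>((~p | p) | (p | s)) is false.
  At u: <>((~p | p) | (p | s)) requires (~p | p) | (p | s) at some successor in {u, v, w, x, y, z, t, m}.
    (~p | p) | (p | s) holds at u, so <>((~p | p) | (p | s)) is true at u.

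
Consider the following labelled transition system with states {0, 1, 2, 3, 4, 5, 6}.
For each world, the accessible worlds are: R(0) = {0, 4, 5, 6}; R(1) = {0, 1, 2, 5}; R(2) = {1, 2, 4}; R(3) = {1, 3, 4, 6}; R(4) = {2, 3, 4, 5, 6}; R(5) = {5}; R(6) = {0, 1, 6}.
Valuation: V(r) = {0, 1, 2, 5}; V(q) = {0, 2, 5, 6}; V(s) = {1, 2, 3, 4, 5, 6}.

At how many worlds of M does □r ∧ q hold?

1

Let φ = □r ∧ q. Evaluate φ at each world:
  0 (successors {0, 4, 5, 6}): φ is false.
  1 (successors {0, 1, 2, 5}): φ is false.
  2 (successors {1, 2, 4}): φ is false.
  3 (successors {1, 3, 4, 6}): φ is false.
  4 (successors {2, 3, 4, 5, 6}): φ is false.
  5 (successors {5}): φ is true.
  6 (successors {0, 1, 6}): φ is false.
For instance, at 3:
  At 3: □r is false, q is false, so □r ∧ q is false.
    At 3: □r requires r at every successor {1, 3, 4, 6}.
      r fails at 3, so □r is false at 3.
Satisfying worlds: {5}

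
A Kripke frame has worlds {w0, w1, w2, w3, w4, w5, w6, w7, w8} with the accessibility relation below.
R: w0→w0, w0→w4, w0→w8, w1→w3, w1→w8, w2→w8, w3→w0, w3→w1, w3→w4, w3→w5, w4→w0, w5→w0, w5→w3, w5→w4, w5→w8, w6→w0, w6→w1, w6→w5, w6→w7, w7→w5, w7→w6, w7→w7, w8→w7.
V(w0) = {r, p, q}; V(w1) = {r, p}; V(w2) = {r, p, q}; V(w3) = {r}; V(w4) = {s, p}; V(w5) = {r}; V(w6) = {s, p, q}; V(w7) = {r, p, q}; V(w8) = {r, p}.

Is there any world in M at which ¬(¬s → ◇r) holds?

Let φ = ¬(¬s → ◇r). Evaluate φ at each world:
  w0 (successors {w0, w4, w8}): φ is false.
  w1 (successors {w3, w8}): φ is false.
  w2 (successors {w8}): φ is false.
  w3 (successors {w0, w1, w4, w5}): φ is false.
  w4 (successors {w0}): φ is false.
  w5 (successors {w0, w3, w4, w8}): φ is false.
  w6 (successors {w0, w1, w5, w7}): φ is false.
  w7 (successors {w5, w6, w7}): φ is false.
  w8 (successors {w7}): φ is false.
For instance, at w4:
  At w4: ¬s → ◇r is true, so ¬(¬s → ◇r) is false.
    At w4: ¬s is false, ◇r is true, so ¬s → ◇r is true.
      At w4: ◇r requires r at some successor in {w0}.
        r holds at w0, so ◇r is true at w4.

No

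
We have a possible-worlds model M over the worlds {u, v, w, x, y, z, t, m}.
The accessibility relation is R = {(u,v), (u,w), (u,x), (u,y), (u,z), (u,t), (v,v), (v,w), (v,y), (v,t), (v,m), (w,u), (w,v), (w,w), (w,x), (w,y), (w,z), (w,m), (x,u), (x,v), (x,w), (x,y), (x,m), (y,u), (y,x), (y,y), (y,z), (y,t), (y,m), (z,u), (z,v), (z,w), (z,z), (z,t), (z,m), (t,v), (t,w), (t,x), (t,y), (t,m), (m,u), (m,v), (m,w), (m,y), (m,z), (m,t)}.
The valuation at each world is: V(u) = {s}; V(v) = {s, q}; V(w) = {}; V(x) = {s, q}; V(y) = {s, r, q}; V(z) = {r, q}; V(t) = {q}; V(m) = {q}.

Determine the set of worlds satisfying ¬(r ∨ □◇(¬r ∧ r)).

Let φ = ¬(r ∨ □◇(¬r ∧ r)). Evaluate φ at each world:
  u (successors {v, w, x, y, z, t}): φ is true.
  v (successors {v, w, y, t, m}): φ is true.
  w (successors {u, v, w, x, y, z, m}): φ is true.
  x (successors {u, v, w, y, m}): φ is true.
  y (successors {u, x, y, z, t, m}): φ is false.
  z (successors {u, v, w, z, t, m}): φ is false.
  t (successors {v, w, x, y, m}): φ is true.
  m (successors {u, v, w, y, z, t}): φ is true.
For instance, at z:
  At z: r ∨ □◇(¬r ∧ r) is true, so ¬(r ∨ □◇(¬r ∧ r)) is false.
    At z: r is true, □◇(¬r ∧ r) is false, so r ∨ □◇(¬r ∧ r) is true.
      At z: □◇(¬r ∧ r) requires ◇(¬r ∧ r) at every successor {u, v, w, z, t, m}.
        ◇(¬r ∧ r) fails at u, so □◇(¬r ∧ r) is false at z.
Satisfying worlds: {u, v, w, x, t, m}

u, v, w, x, t, m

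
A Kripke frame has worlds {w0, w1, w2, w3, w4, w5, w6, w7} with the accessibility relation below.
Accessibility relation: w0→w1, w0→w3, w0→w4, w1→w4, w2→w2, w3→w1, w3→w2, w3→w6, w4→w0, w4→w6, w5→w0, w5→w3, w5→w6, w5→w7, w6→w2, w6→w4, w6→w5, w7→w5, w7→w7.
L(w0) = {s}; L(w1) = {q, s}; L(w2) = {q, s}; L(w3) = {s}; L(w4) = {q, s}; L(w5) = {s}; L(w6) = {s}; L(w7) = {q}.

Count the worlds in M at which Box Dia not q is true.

4

Let φ = Box Dia not q. Evaluate φ at each world:
  w0 (successors {w1, w3, w4}): φ is false.
  w1 (successors {w4}): φ is true.
  w2 (successors {w2}): φ is false.
  w3 (successors {w1, w2, w6}): φ is false.
  w4 (successors {w0, w6}): φ is true.
  w5 (successors {w0, w3, w6, w7}): φ is true.
  w6 (successors {w2, w4, w5}): φ is false.
  w7 (successors {w5, w7}): φ is true.
For instance, at w0:
  At w0: Box Dia not q requires Dia not q at every successor {w1, w3, w4}.
    Dia not q fails at w1, so Box Dia not q is false at w0.
      At w1: Dia not q requires not q at some successor in {w4}.
        At w4: not q is false.
      So Dia not q is false at w1.
Satisfying worlds: {w1, w4, w5, w7}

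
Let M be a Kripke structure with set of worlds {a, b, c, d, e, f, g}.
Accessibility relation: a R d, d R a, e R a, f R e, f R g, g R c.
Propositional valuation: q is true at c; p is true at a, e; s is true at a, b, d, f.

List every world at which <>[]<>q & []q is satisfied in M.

Let φ = <>[]<>q & []q. Evaluate φ at each world:
  a (successors {d}): φ is false.
  b (successors ∅): φ is false.
  c (successors ∅): φ is false.
  d (successors {a}): φ is false.
  e (successors {a}): φ is false.
  f (successors {e, g}): φ is false.
  g (successors {c}): φ is true.
For instance, at a:
  At a: <>[]<>q is false, []q is false, so <>[]<>q & []q is false.
    At a: <>[]<>q requires []<>q at some successor in {d}.
      At d: []<>q is false.
    So <>[]<>q is false at a.
    At a: []q requires q at every successor {d}.
      q fails at d, so []q is false at a.
Satisfying worlds: {g}

g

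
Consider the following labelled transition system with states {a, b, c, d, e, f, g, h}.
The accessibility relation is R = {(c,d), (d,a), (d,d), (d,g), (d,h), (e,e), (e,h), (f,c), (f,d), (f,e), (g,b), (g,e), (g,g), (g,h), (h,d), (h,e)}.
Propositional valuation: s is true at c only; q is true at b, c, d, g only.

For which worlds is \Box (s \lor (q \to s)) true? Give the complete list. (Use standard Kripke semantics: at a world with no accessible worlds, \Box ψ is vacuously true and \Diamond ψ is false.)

Let φ = \Box (s \lor (q \to s)). Evaluate φ at each world:
  a (successors ∅): φ is true.
  b (successors ∅): φ is true.
  c (successors {d}): φ is false.
  d (successors {a, d, g, h}): φ is false.
  e (successors {e, h}): φ is true.
  f (successors {c, d, e}): φ is false.
  g (successors {b, e, g, h}): φ is false.
  h (successors {d, e}): φ is false.
For instance, at f:
  At f: \Box (s \lor (q \to s)) requires s \lor (q \to s) at every successor {c, d, e}.
    s \lor (q \to s) fails at d, so \Box (s \lor (q \to s)) is false at f.
Satisfying worlds: {a, b, e}

a, b, e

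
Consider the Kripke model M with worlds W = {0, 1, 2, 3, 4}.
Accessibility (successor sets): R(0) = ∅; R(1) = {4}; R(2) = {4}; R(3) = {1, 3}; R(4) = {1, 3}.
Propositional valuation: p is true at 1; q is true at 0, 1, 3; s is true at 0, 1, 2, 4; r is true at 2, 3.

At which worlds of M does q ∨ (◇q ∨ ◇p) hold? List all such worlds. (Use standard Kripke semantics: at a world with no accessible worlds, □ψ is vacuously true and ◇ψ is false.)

0, 1, 3, 4

Let φ = q ∨ (◇q ∨ ◇p). Evaluate φ at each world:
  0 (successors ∅): φ is true.
  1 (successors {4}): φ is true.
  2 (successors {4}): φ is false.
  3 (successors {1, 3}): φ is true.
  4 (successors {1, 3}): φ is true.
For instance, at 2:
  At 2: q is false, ◇q ∨ ◇p is false, so q ∨ (◇q ∨ ◇p) is false.
    At 2: ◇q is false, ◇p is false, so ◇q ∨ ◇p is false.
      At 2: ◇q requires q at some successor in {4}.
        At 4: q is false.
      So ◇q is false at 2.
      At 2: ◇p requires p at some successor in {4}.
        At 4: p is false.
      So ◇p is false at 2.
Satisfying worlds: {0, 1, 3, 4}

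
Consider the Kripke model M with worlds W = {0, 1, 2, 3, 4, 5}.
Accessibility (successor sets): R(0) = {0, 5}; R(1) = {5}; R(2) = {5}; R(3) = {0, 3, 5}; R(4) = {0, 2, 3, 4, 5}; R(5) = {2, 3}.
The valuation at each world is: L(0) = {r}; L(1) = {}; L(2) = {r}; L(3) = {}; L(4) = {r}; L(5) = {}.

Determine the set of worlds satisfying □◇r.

Let φ = □◇r. Evaluate φ at each world:
  0 (successors {0, 5}): φ is true.
  1 (successors {5}): φ is true.
  2 (successors {5}): φ is true.
  3 (successors {0, 3, 5}): φ is true.
  4 (successors {0, 2, 3, 4, 5}): φ is false.
  5 (successors {2, 3}): φ is false.
For instance, at 4:
  At 4: □◇r requires ◇r at every successor {0, 2, 3, 4, 5}.
    ◇r fails at 2, so □◇r is false at 4.
      At 2: ◇r requires r at some successor in {5}.
        At 5: r is false.
      So ◇r is false at 2.
Satisfying worlds: {0, 1, 2, 3}

0, 1, 2, 3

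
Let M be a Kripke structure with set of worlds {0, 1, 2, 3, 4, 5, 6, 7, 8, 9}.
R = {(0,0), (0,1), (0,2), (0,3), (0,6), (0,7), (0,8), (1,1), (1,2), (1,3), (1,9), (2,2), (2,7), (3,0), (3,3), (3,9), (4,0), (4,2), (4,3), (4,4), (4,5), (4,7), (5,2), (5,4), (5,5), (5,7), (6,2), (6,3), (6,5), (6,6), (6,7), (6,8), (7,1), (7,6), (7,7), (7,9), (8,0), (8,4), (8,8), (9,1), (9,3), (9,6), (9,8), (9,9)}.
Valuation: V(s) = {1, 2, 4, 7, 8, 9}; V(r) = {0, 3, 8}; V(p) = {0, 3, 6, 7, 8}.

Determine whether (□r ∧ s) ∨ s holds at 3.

At 3: □r ∧ s is false, s is false, so (□r ∧ s) ∨ s is false.
  At 3: □r is false, s is false, so □r ∧ s is false.
    At 3: □r requires r at every successor {0, 3, 9}.
      r fails at 9, so □r is false at 3.

No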